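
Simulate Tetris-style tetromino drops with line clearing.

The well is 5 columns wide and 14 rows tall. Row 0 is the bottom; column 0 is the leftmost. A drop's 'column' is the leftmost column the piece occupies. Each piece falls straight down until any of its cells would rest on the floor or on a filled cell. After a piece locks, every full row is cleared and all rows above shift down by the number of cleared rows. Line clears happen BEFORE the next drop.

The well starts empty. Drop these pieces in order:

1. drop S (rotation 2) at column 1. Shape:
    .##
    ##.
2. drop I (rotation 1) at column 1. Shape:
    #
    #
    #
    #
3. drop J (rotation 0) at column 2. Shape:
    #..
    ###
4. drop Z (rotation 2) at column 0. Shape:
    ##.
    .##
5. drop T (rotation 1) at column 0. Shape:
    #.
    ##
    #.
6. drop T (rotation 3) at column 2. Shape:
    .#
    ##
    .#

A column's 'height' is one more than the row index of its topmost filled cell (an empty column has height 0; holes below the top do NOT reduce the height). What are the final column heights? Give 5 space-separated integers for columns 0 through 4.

Answer: 10 9 7 8 3

Derivation:
Drop 1: S rot2 at col 1 lands with bottom-row=0; cleared 0 line(s) (total 0); column heights now [0 1 2 2 0], max=2
Drop 2: I rot1 at col 1 lands with bottom-row=1; cleared 0 line(s) (total 0); column heights now [0 5 2 2 0], max=5
Drop 3: J rot0 at col 2 lands with bottom-row=2; cleared 0 line(s) (total 0); column heights now [0 5 4 3 3], max=5
Drop 4: Z rot2 at col 0 lands with bottom-row=5; cleared 0 line(s) (total 0); column heights now [7 7 6 3 3], max=7
Drop 5: T rot1 at col 0 lands with bottom-row=7; cleared 0 line(s) (total 0); column heights now [10 9 6 3 3], max=10
Drop 6: T rot3 at col 2 lands with bottom-row=5; cleared 0 line(s) (total 0); column heights now [10 9 7 8 3], max=10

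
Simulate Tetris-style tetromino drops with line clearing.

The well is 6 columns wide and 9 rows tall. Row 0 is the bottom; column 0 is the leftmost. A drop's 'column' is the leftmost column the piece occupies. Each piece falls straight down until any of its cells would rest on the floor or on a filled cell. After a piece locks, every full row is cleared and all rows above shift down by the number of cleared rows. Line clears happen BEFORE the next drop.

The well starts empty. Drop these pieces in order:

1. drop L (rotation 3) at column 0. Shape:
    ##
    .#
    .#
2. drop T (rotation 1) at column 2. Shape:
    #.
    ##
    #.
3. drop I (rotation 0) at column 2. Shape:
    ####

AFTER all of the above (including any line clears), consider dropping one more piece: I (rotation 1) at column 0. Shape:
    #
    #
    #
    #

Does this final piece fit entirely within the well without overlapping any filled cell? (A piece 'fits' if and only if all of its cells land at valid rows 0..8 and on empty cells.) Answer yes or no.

Answer: yes

Derivation:
Drop 1: L rot3 at col 0 lands with bottom-row=0; cleared 0 line(s) (total 0); column heights now [3 3 0 0 0 0], max=3
Drop 2: T rot1 at col 2 lands with bottom-row=0; cleared 0 line(s) (total 0); column heights now [3 3 3 2 0 0], max=3
Drop 3: I rot0 at col 2 lands with bottom-row=3; cleared 0 line(s) (total 0); column heights now [3 3 4 4 4 4], max=4
Test piece I rot1 at col 0 (width 1): heights before test = [3 3 4 4 4 4]; fits = True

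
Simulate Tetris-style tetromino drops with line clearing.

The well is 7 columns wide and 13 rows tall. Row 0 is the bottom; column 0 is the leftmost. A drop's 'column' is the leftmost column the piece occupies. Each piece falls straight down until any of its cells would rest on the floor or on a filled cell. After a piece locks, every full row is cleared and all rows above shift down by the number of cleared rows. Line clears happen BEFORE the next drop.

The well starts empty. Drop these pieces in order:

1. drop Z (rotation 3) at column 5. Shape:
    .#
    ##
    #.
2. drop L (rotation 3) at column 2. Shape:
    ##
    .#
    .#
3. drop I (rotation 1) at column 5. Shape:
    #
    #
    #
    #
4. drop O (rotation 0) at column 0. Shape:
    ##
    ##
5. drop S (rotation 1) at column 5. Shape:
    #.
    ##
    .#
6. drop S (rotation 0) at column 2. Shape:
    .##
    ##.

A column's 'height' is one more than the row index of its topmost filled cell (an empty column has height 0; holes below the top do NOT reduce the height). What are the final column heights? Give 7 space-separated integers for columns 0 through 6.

Answer: 2 2 4 5 5 8 7

Derivation:
Drop 1: Z rot3 at col 5 lands with bottom-row=0; cleared 0 line(s) (total 0); column heights now [0 0 0 0 0 2 3], max=3
Drop 2: L rot3 at col 2 lands with bottom-row=0; cleared 0 line(s) (total 0); column heights now [0 0 3 3 0 2 3], max=3
Drop 3: I rot1 at col 5 lands with bottom-row=2; cleared 0 line(s) (total 0); column heights now [0 0 3 3 0 6 3], max=6
Drop 4: O rot0 at col 0 lands with bottom-row=0; cleared 0 line(s) (total 0); column heights now [2 2 3 3 0 6 3], max=6
Drop 5: S rot1 at col 5 lands with bottom-row=5; cleared 0 line(s) (total 0); column heights now [2 2 3 3 0 8 7], max=8
Drop 6: S rot0 at col 2 lands with bottom-row=3; cleared 0 line(s) (total 0); column heights now [2 2 4 5 5 8 7], max=8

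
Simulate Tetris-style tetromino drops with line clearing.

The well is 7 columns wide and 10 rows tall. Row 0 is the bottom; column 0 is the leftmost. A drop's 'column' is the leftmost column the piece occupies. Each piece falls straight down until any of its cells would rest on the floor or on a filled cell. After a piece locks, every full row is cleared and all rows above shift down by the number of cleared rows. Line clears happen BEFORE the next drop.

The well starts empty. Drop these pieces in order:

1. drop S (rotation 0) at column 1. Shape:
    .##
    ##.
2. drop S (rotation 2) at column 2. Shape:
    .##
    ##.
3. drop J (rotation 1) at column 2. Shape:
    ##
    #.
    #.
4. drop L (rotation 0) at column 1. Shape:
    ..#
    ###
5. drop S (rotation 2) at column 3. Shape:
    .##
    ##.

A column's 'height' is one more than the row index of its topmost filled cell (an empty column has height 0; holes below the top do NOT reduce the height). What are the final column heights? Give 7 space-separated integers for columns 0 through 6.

Answer: 0 7 7 9 10 10 0

Derivation:
Drop 1: S rot0 at col 1 lands with bottom-row=0; cleared 0 line(s) (total 0); column heights now [0 1 2 2 0 0 0], max=2
Drop 2: S rot2 at col 2 lands with bottom-row=2; cleared 0 line(s) (total 0); column heights now [0 1 3 4 4 0 0], max=4
Drop 3: J rot1 at col 2 lands with bottom-row=3; cleared 0 line(s) (total 0); column heights now [0 1 6 6 4 0 0], max=6
Drop 4: L rot0 at col 1 lands with bottom-row=6; cleared 0 line(s) (total 0); column heights now [0 7 7 8 4 0 0], max=8
Drop 5: S rot2 at col 3 lands with bottom-row=8; cleared 0 line(s) (total 0); column heights now [0 7 7 9 10 10 0], max=10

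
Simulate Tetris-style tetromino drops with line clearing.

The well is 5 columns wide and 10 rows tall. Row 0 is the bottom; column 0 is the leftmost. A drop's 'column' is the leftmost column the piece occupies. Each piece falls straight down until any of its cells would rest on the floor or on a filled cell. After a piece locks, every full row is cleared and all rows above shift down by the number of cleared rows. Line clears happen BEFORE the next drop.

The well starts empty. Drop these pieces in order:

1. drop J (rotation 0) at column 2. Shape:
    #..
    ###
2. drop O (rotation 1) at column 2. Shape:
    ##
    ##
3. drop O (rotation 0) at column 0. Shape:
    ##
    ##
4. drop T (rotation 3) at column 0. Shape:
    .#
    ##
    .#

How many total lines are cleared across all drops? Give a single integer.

Answer: 1

Derivation:
Drop 1: J rot0 at col 2 lands with bottom-row=0; cleared 0 line(s) (total 0); column heights now [0 0 2 1 1], max=2
Drop 2: O rot1 at col 2 lands with bottom-row=2; cleared 0 line(s) (total 0); column heights now [0 0 4 4 1], max=4
Drop 3: O rot0 at col 0 lands with bottom-row=0; cleared 1 line(s) (total 1); column heights now [1 1 3 3 0], max=3
Drop 4: T rot3 at col 0 lands with bottom-row=1; cleared 0 line(s) (total 1); column heights now [3 4 3 3 0], max=4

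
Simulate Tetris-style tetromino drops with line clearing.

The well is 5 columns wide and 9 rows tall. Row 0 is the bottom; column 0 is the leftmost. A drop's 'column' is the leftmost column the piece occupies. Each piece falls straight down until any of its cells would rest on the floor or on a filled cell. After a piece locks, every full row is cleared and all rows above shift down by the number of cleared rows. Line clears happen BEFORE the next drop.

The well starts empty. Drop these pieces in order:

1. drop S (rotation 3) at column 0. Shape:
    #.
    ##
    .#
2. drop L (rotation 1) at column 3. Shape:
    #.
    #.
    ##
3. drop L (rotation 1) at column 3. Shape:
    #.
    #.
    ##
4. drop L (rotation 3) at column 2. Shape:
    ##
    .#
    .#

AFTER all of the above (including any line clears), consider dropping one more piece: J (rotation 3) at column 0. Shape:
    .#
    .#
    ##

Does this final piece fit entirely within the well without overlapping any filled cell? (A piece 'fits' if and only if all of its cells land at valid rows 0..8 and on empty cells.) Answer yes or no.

Drop 1: S rot3 at col 0 lands with bottom-row=0; cleared 0 line(s) (total 0); column heights now [3 2 0 0 0], max=3
Drop 2: L rot1 at col 3 lands with bottom-row=0; cleared 0 line(s) (total 0); column heights now [3 2 0 3 1], max=3
Drop 3: L rot1 at col 3 lands with bottom-row=3; cleared 0 line(s) (total 0); column heights now [3 2 0 6 4], max=6
Drop 4: L rot3 at col 2 lands with bottom-row=6; cleared 0 line(s) (total 0); column heights now [3 2 9 9 4], max=9
Test piece J rot3 at col 0 (width 2): heights before test = [3 2 9 9 4]; fits = True

Answer: yes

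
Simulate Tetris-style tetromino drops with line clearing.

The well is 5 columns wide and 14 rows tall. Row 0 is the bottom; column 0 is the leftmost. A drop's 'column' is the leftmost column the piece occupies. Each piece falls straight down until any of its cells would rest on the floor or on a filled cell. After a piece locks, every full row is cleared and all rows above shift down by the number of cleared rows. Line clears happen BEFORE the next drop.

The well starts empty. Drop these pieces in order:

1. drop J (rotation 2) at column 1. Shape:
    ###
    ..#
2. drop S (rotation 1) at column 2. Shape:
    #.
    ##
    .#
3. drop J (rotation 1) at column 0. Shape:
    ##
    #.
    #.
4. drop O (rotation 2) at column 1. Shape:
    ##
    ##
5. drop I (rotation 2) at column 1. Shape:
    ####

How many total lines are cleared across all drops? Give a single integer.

Drop 1: J rot2 at col 1 lands with bottom-row=0; cleared 0 line(s) (total 0); column heights now [0 2 2 2 0], max=2
Drop 2: S rot1 at col 2 lands with bottom-row=2; cleared 0 line(s) (total 0); column heights now [0 2 5 4 0], max=5
Drop 3: J rot1 at col 0 lands with bottom-row=0; cleared 0 line(s) (total 0); column heights now [3 3 5 4 0], max=5
Drop 4: O rot2 at col 1 lands with bottom-row=5; cleared 0 line(s) (total 0); column heights now [3 7 7 4 0], max=7
Drop 5: I rot2 at col 1 lands with bottom-row=7; cleared 0 line(s) (total 0); column heights now [3 8 8 8 8], max=8

Answer: 0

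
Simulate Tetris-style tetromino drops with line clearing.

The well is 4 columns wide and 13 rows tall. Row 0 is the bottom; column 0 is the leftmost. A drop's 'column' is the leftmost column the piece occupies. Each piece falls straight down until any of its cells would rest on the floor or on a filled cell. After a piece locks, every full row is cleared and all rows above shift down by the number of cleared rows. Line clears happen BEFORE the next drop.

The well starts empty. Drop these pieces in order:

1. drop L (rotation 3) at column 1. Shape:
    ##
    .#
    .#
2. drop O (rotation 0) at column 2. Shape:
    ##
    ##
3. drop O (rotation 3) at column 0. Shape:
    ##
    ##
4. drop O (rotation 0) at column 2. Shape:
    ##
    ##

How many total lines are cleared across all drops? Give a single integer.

Drop 1: L rot3 at col 1 lands with bottom-row=0; cleared 0 line(s) (total 0); column heights now [0 3 3 0], max=3
Drop 2: O rot0 at col 2 lands with bottom-row=3; cleared 0 line(s) (total 0); column heights now [0 3 5 5], max=5
Drop 3: O rot3 at col 0 lands with bottom-row=3; cleared 2 line(s) (total 2); column heights now [0 3 3 0], max=3
Drop 4: O rot0 at col 2 lands with bottom-row=3; cleared 0 line(s) (total 2); column heights now [0 3 5 5], max=5

Answer: 2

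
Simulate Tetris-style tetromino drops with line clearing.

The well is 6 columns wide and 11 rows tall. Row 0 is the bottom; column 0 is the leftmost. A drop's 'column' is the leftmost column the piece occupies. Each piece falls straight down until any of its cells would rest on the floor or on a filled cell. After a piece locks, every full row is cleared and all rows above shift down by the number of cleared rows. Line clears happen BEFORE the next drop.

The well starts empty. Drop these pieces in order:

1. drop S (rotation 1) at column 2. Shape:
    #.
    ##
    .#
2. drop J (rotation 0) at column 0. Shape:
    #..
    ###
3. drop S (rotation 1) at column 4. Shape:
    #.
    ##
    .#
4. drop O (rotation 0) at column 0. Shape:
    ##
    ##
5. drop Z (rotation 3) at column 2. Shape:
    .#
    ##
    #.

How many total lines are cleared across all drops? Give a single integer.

Answer: 0

Derivation:
Drop 1: S rot1 at col 2 lands with bottom-row=0; cleared 0 line(s) (total 0); column heights now [0 0 3 2 0 0], max=3
Drop 2: J rot0 at col 0 lands with bottom-row=3; cleared 0 line(s) (total 0); column heights now [5 4 4 2 0 0], max=5
Drop 3: S rot1 at col 4 lands with bottom-row=0; cleared 0 line(s) (total 0); column heights now [5 4 4 2 3 2], max=5
Drop 4: O rot0 at col 0 lands with bottom-row=5; cleared 0 line(s) (total 0); column heights now [7 7 4 2 3 2], max=7
Drop 5: Z rot3 at col 2 lands with bottom-row=4; cleared 0 line(s) (total 0); column heights now [7 7 6 7 3 2], max=7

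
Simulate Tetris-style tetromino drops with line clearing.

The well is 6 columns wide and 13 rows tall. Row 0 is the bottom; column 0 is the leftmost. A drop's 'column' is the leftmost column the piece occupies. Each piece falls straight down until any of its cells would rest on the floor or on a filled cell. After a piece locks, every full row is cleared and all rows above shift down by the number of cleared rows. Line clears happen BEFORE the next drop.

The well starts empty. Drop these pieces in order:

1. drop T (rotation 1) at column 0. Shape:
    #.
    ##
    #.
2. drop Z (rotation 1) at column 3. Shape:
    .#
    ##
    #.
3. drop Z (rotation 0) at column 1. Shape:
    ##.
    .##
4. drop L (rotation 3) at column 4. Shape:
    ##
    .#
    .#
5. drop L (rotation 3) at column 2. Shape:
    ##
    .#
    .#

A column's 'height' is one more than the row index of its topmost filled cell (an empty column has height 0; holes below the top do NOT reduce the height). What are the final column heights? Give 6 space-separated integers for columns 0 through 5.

Drop 1: T rot1 at col 0 lands with bottom-row=0; cleared 0 line(s) (total 0); column heights now [3 2 0 0 0 0], max=3
Drop 2: Z rot1 at col 3 lands with bottom-row=0; cleared 0 line(s) (total 0); column heights now [3 2 0 2 3 0], max=3
Drop 3: Z rot0 at col 1 lands with bottom-row=2; cleared 0 line(s) (total 0); column heights now [3 4 4 3 3 0], max=4
Drop 4: L rot3 at col 4 lands with bottom-row=1; cleared 0 line(s) (total 0); column heights now [3 4 4 3 4 4], max=4
Drop 5: L rot3 at col 2 lands with bottom-row=3; cleared 0 line(s) (total 0); column heights now [3 4 6 6 4 4], max=6

Answer: 3 4 6 6 4 4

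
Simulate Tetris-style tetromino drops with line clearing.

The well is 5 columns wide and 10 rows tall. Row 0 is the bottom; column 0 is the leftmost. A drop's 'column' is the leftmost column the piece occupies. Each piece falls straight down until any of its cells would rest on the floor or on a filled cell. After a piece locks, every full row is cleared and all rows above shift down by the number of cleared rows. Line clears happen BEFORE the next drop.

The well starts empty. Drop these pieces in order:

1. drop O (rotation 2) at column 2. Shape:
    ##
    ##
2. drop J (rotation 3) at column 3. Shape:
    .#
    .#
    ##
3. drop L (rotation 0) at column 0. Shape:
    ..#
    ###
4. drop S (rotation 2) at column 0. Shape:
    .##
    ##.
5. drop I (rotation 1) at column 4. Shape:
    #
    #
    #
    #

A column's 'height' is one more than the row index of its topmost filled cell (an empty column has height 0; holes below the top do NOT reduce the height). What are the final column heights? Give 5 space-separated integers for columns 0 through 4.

Drop 1: O rot2 at col 2 lands with bottom-row=0; cleared 0 line(s) (total 0); column heights now [0 0 2 2 0], max=2
Drop 2: J rot3 at col 3 lands with bottom-row=2; cleared 0 line(s) (total 0); column heights now [0 0 2 3 5], max=5
Drop 3: L rot0 at col 0 lands with bottom-row=2; cleared 1 line(s) (total 1); column heights now [0 0 3 2 4], max=4
Drop 4: S rot2 at col 0 lands with bottom-row=2; cleared 0 line(s) (total 1); column heights now [3 4 4 2 4], max=4
Drop 5: I rot1 at col 4 lands with bottom-row=4; cleared 0 line(s) (total 1); column heights now [3 4 4 2 8], max=8

Answer: 3 4 4 2 8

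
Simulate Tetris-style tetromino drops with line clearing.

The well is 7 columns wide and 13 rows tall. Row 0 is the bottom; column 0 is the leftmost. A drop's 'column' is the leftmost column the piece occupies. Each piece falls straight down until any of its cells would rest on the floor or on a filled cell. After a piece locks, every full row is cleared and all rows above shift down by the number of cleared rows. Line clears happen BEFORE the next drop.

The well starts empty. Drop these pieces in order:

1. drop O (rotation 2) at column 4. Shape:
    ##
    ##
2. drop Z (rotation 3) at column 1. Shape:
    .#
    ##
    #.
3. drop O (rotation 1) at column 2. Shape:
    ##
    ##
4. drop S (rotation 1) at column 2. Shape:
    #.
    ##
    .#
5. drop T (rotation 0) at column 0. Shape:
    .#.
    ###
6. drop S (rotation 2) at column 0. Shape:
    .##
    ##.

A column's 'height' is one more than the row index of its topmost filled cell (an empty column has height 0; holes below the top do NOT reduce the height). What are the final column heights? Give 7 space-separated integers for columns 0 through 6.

Drop 1: O rot2 at col 4 lands with bottom-row=0; cleared 0 line(s) (total 0); column heights now [0 0 0 0 2 2 0], max=2
Drop 2: Z rot3 at col 1 lands with bottom-row=0; cleared 0 line(s) (total 0); column heights now [0 2 3 0 2 2 0], max=3
Drop 3: O rot1 at col 2 lands with bottom-row=3; cleared 0 line(s) (total 0); column heights now [0 2 5 5 2 2 0], max=5
Drop 4: S rot1 at col 2 lands with bottom-row=5; cleared 0 line(s) (total 0); column heights now [0 2 8 7 2 2 0], max=8
Drop 5: T rot0 at col 0 lands with bottom-row=8; cleared 0 line(s) (total 0); column heights now [9 10 9 7 2 2 0], max=10
Drop 6: S rot2 at col 0 lands with bottom-row=10; cleared 0 line(s) (total 0); column heights now [11 12 12 7 2 2 0], max=12

Answer: 11 12 12 7 2 2 0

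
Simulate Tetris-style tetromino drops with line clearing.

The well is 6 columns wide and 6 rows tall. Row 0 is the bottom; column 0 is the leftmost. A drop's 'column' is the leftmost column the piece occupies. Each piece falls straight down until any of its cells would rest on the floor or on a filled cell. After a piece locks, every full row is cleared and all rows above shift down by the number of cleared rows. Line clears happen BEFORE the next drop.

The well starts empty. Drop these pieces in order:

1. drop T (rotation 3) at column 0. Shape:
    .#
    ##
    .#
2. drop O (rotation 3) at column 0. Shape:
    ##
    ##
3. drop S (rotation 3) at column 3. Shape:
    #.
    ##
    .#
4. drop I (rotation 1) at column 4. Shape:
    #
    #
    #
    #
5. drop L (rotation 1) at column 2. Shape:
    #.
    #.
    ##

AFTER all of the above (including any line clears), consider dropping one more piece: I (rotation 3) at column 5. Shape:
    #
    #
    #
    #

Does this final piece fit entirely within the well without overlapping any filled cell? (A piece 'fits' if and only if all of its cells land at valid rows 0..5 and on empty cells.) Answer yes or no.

Answer: yes

Derivation:
Drop 1: T rot3 at col 0 lands with bottom-row=0; cleared 0 line(s) (total 0); column heights now [2 3 0 0 0 0], max=3
Drop 2: O rot3 at col 0 lands with bottom-row=3; cleared 0 line(s) (total 0); column heights now [5 5 0 0 0 0], max=5
Drop 3: S rot3 at col 3 lands with bottom-row=0; cleared 0 line(s) (total 0); column heights now [5 5 0 3 2 0], max=5
Drop 4: I rot1 at col 4 lands with bottom-row=2; cleared 0 line(s) (total 0); column heights now [5 5 0 3 6 0], max=6
Drop 5: L rot1 at col 2 lands with bottom-row=3; cleared 0 line(s) (total 0); column heights now [5 5 6 4 6 0], max=6
Test piece I rot3 at col 5 (width 1): heights before test = [5 5 6 4 6 0]; fits = True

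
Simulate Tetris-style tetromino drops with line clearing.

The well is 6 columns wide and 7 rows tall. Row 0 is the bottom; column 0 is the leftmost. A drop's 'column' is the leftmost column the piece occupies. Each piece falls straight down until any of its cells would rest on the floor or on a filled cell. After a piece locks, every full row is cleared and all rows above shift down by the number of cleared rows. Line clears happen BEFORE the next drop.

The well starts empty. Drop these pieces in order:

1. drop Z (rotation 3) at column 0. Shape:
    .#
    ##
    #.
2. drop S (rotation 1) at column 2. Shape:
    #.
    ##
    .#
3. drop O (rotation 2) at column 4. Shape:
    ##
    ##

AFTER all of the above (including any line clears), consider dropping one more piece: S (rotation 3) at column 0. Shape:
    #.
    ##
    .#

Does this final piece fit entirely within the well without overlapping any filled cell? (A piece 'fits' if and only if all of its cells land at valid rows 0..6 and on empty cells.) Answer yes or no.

Answer: yes

Derivation:
Drop 1: Z rot3 at col 0 lands with bottom-row=0; cleared 0 line(s) (total 0); column heights now [2 3 0 0 0 0], max=3
Drop 2: S rot1 at col 2 lands with bottom-row=0; cleared 0 line(s) (total 0); column heights now [2 3 3 2 0 0], max=3
Drop 3: O rot2 at col 4 lands with bottom-row=0; cleared 1 line(s) (total 1); column heights now [1 2 2 1 1 1], max=2
Test piece S rot3 at col 0 (width 2): heights before test = [1 2 2 1 1 1]; fits = True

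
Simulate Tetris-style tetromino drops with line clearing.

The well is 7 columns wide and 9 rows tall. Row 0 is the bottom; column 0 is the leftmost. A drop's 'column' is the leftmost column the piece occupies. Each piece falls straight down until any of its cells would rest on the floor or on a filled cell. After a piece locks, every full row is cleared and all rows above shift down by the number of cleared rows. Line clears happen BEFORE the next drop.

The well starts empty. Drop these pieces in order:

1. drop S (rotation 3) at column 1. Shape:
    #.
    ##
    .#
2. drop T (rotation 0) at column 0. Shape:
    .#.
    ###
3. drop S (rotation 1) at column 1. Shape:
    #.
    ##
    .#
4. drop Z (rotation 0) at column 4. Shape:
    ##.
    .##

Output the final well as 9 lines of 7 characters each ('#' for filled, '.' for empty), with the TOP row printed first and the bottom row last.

Drop 1: S rot3 at col 1 lands with bottom-row=0; cleared 0 line(s) (total 0); column heights now [0 3 2 0 0 0 0], max=3
Drop 2: T rot0 at col 0 lands with bottom-row=3; cleared 0 line(s) (total 0); column heights now [4 5 4 0 0 0 0], max=5
Drop 3: S rot1 at col 1 lands with bottom-row=4; cleared 0 line(s) (total 0); column heights now [4 7 6 0 0 0 0], max=7
Drop 4: Z rot0 at col 4 lands with bottom-row=0; cleared 0 line(s) (total 0); column heights now [4 7 6 0 2 2 1], max=7

Answer: .......
.......
.#.....
.##....
.##....
###....
.#.....
.##.##.
..#..##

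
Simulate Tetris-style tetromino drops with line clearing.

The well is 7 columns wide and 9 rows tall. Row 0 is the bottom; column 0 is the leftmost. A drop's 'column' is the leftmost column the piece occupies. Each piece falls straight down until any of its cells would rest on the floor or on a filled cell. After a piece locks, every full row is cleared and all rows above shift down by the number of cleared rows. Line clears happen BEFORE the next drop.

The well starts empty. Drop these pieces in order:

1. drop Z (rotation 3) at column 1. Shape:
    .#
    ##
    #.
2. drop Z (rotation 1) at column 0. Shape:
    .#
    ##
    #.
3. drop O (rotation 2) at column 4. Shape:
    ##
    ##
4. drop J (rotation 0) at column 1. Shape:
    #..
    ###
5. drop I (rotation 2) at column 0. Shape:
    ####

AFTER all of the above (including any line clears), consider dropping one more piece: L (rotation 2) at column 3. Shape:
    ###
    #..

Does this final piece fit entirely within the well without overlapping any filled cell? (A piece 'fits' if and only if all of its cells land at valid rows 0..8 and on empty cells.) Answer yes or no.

Answer: yes

Derivation:
Drop 1: Z rot3 at col 1 lands with bottom-row=0; cleared 0 line(s) (total 0); column heights now [0 2 3 0 0 0 0], max=3
Drop 2: Z rot1 at col 0 lands with bottom-row=1; cleared 0 line(s) (total 0); column heights now [3 4 3 0 0 0 0], max=4
Drop 3: O rot2 at col 4 lands with bottom-row=0; cleared 0 line(s) (total 0); column heights now [3 4 3 0 2 2 0], max=4
Drop 4: J rot0 at col 1 lands with bottom-row=4; cleared 0 line(s) (total 0); column heights now [3 6 5 5 2 2 0], max=6
Drop 5: I rot2 at col 0 lands with bottom-row=6; cleared 0 line(s) (total 0); column heights now [7 7 7 7 2 2 0], max=7
Test piece L rot2 at col 3 (width 3): heights before test = [7 7 7 7 2 2 0]; fits = True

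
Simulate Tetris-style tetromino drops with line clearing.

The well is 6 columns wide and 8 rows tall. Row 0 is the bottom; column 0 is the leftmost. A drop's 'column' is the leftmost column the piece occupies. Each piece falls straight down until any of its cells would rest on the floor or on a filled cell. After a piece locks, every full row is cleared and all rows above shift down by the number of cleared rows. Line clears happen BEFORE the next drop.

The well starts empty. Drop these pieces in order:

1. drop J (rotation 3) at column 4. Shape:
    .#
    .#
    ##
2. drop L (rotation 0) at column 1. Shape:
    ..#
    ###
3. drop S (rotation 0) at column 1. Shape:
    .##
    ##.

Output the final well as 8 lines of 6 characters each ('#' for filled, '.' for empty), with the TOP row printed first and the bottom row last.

Answer: ......
......
......
......
......
..##.#
.###.#
.#####

Derivation:
Drop 1: J rot3 at col 4 lands with bottom-row=0; cleared 0 line(s) (total 0); column heights now [0 0 0 0 1 3], max=3
Drop 2: L rot0 at col 1 lands with bottom-row=0; cleared 0 line(s) (total 0); column heights now [0 1 1 2 1 3], max=3
Drop 3: S rot0 at col 1 lands with bottom-row=1; cleared 0 line(s) (total 0); column heights now [0 2 3 3 1 3], max=3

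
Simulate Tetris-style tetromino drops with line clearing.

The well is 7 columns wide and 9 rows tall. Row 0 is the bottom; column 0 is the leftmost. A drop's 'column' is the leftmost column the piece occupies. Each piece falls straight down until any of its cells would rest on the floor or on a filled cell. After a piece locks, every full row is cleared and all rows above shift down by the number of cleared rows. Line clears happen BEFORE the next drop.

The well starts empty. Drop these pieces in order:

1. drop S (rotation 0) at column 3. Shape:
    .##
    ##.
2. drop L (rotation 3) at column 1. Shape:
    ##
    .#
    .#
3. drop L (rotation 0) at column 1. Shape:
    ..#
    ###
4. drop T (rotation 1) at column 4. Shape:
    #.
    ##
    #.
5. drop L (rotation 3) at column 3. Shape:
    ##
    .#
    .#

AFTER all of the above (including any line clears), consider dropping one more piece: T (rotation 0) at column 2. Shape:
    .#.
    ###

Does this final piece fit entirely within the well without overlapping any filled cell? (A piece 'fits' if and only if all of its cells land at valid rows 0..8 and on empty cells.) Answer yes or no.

Answer: no

Derivation:
Drop 1: S rot0 at col 3 lands with bottom-row=0; cleared 0 line(s) (total 0); column heights now [0 0 0 1 2 2 0], max=2
Drop 2: L rot3 at col 1 lands with bottom-row=0; cleared 0 line(s) (total 0); column heights now [0 3 3 1 2 2 0], max=3
Drop 3: L rot0 at col 1 lands with bottom-row=3; cleared 0 line(s) (total 0); column heights now [0 4 4 5 2 2 0], max=5
Drop 4: T rot1 at col 4 lands with bottom-row=2; cleared 0 line(s) (total 0); column heights now [0 4 4 5 5 4 0], max=5
Drop 5: L rot3 at col 3 lands with bottom-row=5; cleared 0 line(s) (total 0); column heights now [0 4 4 8 8 4 0], max=8
Test piece T rot0 at col 2 (width 3): heights before test = [0 4 4 8 8 4 0]; fits = False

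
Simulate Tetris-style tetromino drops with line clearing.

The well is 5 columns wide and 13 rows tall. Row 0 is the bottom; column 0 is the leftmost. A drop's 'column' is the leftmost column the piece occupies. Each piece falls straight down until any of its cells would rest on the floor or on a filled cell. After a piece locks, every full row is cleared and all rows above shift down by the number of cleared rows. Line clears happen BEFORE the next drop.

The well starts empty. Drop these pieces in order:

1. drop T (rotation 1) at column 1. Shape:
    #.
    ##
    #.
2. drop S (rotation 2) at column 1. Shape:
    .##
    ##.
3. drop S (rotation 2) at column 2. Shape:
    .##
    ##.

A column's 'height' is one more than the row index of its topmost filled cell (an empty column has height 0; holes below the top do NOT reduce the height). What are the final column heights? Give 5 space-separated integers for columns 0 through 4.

Drop 1: T rot1 at col 1 lands with bottom-row=0; cleared 0 line(s) (total 0); column heights now [0 3 2 0 0], max=3
Drop 2: S rot2 at col 1 lands with bottom-row=3; cleared 0 line(s) (total 0); column heights now [0 4 5 5 0], max=5
Drop 3: S rot2 at col 2 lands with bottom-row=5; cleared 0 line(s) (total 0); column heights now [0 4 6 7 7], max=7

Answer: 0 4 6 7 7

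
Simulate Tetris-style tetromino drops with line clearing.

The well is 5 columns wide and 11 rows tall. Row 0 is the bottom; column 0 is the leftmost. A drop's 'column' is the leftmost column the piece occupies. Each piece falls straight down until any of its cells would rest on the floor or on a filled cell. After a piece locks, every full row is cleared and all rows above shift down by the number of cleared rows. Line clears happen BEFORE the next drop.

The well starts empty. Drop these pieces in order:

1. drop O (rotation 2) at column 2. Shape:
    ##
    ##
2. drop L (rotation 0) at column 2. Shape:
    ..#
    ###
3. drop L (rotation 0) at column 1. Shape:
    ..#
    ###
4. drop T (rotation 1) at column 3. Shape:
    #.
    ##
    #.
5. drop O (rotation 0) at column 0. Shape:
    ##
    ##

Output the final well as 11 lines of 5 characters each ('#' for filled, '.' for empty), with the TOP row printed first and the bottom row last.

Answer: .....
.....
.....
...#.
...##
##.#.
##.#.
.####
..###
..##.
..##.

Derivation:
Drop 1: O rot2 at col 2 lands with bottom-row=0; cleared 0 line(s) (total 0); column heights now [0 0 2 2 0], max=2
Drop 2: L rot0 at col 2 lands with bottom-row=2; cleared 0 line(s) (total 0); column heights now [0 0 3 3 4], max=4
Drop 3: L rot0 at col 1 lands with bottom-row=3; cleared 0 line(s) (total 0); column heights now [0 4 4 5 4], max=5
Drop 4: T rot1 at col 3 lands with bottom-row=5; cleared 0 line(s) (total 0); column heights now [0 4 4 8 7], max=8
Drop 5: O rot0 at col 0 lands with bottom-row=4; cleared 0 line(s) (total 0); column heights now [6 6 4 8 7], max=8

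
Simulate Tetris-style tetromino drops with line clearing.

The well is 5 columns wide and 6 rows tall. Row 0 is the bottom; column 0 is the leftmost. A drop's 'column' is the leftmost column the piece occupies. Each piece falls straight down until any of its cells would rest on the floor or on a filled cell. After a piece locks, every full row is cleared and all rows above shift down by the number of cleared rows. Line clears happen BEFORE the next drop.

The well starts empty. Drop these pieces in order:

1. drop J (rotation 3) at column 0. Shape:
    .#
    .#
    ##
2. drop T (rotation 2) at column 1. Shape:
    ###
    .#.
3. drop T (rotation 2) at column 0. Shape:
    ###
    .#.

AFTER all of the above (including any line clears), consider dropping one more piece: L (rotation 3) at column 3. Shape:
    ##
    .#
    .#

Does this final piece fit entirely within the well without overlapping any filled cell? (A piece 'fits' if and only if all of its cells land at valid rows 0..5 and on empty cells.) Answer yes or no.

Drop 1: J rot3 at col 0 lands with bottom-row=0; cleared 0 line(s) (total 0); column heights now [1 3 0 0 0], max=3
Drop 2: T rot2 at col 1 lands with bottom-row=2; cleared 0 line(s) (total 0); column heights now [1 4 4 4 0], max=4
Drop 3: T rot2 at col 0 lands with bottom-row=4; cleared 0 line(s) (total 0); column heights now [6 6 6 4 0], max=6
Test piece L rot3 at col 3 (width 2): heights before test = [6 6 6 4 0]; fits = True

Answer: yes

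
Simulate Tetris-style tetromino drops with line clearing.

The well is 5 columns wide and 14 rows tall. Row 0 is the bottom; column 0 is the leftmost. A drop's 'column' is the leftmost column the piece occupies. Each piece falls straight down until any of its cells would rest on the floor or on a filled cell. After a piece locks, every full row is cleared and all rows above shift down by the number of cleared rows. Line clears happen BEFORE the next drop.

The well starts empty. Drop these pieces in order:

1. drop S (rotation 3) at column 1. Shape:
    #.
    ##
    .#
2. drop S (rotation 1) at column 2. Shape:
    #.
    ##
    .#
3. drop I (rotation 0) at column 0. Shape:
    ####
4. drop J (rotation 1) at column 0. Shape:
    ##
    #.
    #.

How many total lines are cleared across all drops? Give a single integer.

Drop 1: S rot3 at col 1 lands with bottom-row=0; cleared 0 line(s) (total 0); column heights now [0 3 2 0 0], max=3
Drop 2: S rot1 at col 2 lands with bottom-row=1; cleared 0 line(s) (total 0); column heights now [0 3 4 3 0], max=4
Drop 3: I rot0 at col 0 lands with bottom-row=4; cleared 0 line(s) (total 0); column heights now [5 5 5 5 0], max=5
Drop 4: J rot1 at col 0 lands with bottom-row=5; cleared 0 line(s) (total 0); column heights now [8 8 5 5 0], max=8

Answer: 0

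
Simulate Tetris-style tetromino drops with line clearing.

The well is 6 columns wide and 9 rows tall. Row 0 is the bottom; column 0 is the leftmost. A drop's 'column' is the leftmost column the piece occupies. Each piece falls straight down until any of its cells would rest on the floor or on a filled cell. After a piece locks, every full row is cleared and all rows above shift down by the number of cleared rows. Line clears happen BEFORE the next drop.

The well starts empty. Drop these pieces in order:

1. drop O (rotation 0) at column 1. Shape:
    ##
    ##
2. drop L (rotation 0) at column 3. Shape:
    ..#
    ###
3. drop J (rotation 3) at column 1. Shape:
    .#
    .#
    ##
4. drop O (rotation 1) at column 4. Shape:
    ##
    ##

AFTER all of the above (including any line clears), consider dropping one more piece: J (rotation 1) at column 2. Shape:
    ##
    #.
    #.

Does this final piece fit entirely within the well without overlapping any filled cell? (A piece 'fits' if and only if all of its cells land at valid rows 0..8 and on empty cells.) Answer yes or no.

Drop 1: O rot0 at col 1 lands with bottom-row=0; cleared 0 line(s) (total 0); column heights now [0 2 2 0 0 0], max=2
Drop 2: L rot0 at col 3 lands with bottom-row=0; cleared 0 line(s) (total 0); column heights now [0 2 2 1 1 2], max=2
Drop 3: J rot3 at col 1 lands with bottom-row=2; cleared 0 line(s) (total 0); column heights now [0 3 5 1 1 2], max=5
Drop 4: O rot1 at col 4 lands with bottom-row=2; cleared 0 line(s) (total 0); column heights now [0 3 5 1 4 4], max=5
Test piece J rot1 at col 2 (width 2): heights before test = [0 3 5 1 4 4]; fits = True

Answer: yes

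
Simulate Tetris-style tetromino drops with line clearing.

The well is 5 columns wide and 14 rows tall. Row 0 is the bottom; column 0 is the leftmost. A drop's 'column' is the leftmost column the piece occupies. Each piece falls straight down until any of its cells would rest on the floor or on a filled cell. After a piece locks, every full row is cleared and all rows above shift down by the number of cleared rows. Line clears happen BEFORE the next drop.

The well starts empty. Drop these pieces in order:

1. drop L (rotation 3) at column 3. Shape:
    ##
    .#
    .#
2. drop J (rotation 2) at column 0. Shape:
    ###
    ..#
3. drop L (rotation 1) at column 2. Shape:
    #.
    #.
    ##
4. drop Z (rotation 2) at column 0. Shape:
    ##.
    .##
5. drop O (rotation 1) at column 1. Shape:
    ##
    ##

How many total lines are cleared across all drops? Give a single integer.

Drop 1: L rot3 at col 3 lands with bottom-row=0; cleared 0 line(s) (total 0); column heights now [0 0 0 3 3], max=3
Drop 2: J rot2 at col 0 lands with bottom-row=0; cleared 0 line(s) (total 0); column heights now [2 2 2 3 3], max=3
Drop 3: L rot1 at col 2 lands with bottom-row=3; cleared 0 line(s) (total 0); column heights now [2 2 6 4 3], max=6
Drop 4: Z rot2 at col 0 lands with bottom-row=6; cleared 0 line(s) (total 0); column heights now [8 8 7 4 3], max=8
Drop 5: O rot1 at col 1 lands with bottom-row=8; cleared 0 line(s) (total 0); column heights now [8 10 10 4 3], max=10

Answer: 0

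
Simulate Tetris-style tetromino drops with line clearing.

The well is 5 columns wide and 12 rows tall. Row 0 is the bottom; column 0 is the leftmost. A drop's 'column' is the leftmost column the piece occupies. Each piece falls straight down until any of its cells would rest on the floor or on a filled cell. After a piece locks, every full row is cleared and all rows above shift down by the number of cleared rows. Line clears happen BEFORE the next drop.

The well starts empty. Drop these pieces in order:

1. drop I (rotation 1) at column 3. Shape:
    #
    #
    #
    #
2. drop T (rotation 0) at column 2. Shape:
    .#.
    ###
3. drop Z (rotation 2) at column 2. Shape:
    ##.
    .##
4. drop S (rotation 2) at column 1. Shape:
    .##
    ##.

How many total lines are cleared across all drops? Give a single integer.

Answer: 0

Derivation:
Drop 1: I rot1 at col 3 lands with bottom-row=0; cleared 0 line(s) (total 0); column heights now [0 0 0 4 0], max=4
Drop 2: T rot0 at col 2 lands with bottom-row=4; cleared 0 line(s) (total 0); column heights now [0 0 5 6 5], max=6
Drop 3: Z rot2 at col 2 lands with bottom-row=6; cleared 0 line(s) (total 0); column heights now [0 0 8 8 7], max=8
Drop 4: S rot2 at col 1 lands with bottom-row=8; cleared 0 line(s) (total 0); column heights now [0 9 10 10 7], max=10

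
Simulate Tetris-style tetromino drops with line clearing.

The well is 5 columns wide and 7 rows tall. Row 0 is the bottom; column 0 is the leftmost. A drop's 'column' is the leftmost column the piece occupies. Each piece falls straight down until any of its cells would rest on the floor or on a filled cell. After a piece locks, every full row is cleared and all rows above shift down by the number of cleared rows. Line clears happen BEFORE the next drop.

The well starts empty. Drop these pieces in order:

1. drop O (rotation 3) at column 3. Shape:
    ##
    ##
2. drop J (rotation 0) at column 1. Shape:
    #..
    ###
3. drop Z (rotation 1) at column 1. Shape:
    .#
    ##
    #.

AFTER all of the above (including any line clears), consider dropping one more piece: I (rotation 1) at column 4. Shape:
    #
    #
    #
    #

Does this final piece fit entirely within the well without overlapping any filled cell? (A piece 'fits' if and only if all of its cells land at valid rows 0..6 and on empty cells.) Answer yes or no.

Answer: yes

Derivation:
Drop 1: O rot3 at col 3 lands with bottom-row=0; cleared 0 line(s) (total 0); column heights now [0 0 0 2 2], max=2
Drop 2: J rot0 at col 1 lands with bottom-row=2; cleared 0 line(s) (total 0); column heights now [0 4 3 3 2], max=4
Drop 3: Z rot1 at col 1 lands with bottom-row=4; cleared 0 line(s) (total 0); column heights now [0 6 7 3 2], max=7
Test piece I rot1 at col 4 (width 1): heights before test = [0 6 7 3 2]; fits = True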